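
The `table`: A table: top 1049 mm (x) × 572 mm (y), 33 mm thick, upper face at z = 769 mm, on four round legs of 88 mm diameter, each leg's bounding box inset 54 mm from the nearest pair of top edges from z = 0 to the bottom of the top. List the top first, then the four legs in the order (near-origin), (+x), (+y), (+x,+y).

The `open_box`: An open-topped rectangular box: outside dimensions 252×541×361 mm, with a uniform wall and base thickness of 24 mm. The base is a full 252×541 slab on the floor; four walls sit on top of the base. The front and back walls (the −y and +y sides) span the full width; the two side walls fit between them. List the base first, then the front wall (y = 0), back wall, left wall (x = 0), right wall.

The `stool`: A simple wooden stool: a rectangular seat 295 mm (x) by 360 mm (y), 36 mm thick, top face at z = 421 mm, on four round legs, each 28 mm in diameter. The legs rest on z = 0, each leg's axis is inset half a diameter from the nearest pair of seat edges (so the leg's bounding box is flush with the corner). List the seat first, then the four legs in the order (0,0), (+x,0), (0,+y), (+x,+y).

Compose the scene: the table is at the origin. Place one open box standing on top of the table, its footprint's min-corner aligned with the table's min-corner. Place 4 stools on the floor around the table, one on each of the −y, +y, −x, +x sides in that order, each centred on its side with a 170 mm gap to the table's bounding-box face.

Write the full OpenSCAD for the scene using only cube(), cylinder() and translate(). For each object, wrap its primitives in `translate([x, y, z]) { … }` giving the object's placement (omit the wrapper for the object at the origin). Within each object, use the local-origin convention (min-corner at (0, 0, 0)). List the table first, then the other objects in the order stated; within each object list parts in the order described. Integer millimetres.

translate([0, 0, 736]) cube([1049, 572, 33]);
translate([98, 98, 0]) cylinder(h = 736, r = 44);
translate([951, 98, 0]) cylinder(h = 736, r = 44);
translate([98, 474, 0]) cylinder(h = 736, r = 44);
translate([951, 474, 0]) cylinder(h = 736, r = 44);
translate([0, 0, 769]) {
  cube([252, 541, 24]);
  translate([0, 0, 24]) cube([252, 24, 337]);
  translate([0, 517, 24]) cube([252, 24, 337]);
  translate([0, 24, 24]) cube([24, 493, 337]);
  translate([228, 24, 24]) cube([24, 493, 337]);
}
translate([377, -530, 0]) {
  translate([0, 0, 385]) cube([295, 360, 36]);
  translate([14, 14, 0]) cylinder(h = 385, r = 14);
  translate([281, 14, 0]) cylinder(h = 385, r = 14);
  translate([14, 346, 0]) cylinder(h = 385, r = 14);
  translate([281, 346, 0]) cylinder(h = 385, r = 14);
}
translate([377, 742, 0]) {
  translate([0, 0, 385]) cube([295, 360, 36]);
  translate([14, 14, 0]) cylinder(h = 385, r = 14);
  translate([281, 14, 0]) cylinder(h = 385, r = 14);
  translate([14, 346, 0]) cylinder(h = 385, r = 14);
  translate([281, 346, 0]) cylinder(h = 385, r = 14);
}
translate([-465, 106, 0]) {
  translate([0, 0, 385]) cube([295, 360, 36]);
  translate([14, 14, 0]) cylinder(h = 385, r = 14);
  translate([281, 14, 0]) cylinder(h = 385, r = 14);
  translate([14, 346, 0]) cylinder(h = 385, r = 14);
  translate([281, 346, 0]) cylinder(h = 385, r = 14);
}
translate([1219, 106, 0]) {
  translate([0, 0, 385]) cube([295, 360, 36]);
  translate([14, 14, 0]) cylinder(h = 385, r = 14);
  translate([281, 14, 0]) cylinder(h = 385, r = 14);
  translate([14, 346, 0]) cylinder(h = 385, r = 14);
  translate([281, 346, 0]) cylinder(h = 385, r = 14);
}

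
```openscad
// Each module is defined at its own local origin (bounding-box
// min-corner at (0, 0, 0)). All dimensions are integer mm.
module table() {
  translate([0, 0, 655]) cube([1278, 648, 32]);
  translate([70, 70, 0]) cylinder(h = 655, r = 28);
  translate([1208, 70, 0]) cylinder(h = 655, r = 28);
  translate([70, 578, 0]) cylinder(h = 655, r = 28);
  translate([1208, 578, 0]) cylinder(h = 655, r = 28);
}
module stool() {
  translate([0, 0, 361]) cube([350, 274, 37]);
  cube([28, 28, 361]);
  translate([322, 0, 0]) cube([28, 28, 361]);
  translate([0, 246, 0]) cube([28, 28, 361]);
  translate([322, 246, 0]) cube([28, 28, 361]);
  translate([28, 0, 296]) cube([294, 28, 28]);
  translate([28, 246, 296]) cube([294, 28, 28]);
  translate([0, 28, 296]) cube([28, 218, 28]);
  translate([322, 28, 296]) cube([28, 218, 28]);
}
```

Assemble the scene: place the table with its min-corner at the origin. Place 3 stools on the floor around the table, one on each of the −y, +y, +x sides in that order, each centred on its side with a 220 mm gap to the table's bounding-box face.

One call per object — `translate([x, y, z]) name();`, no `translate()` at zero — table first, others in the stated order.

table();
translate([464, -494, 0]) stool();
translate([464, 868, 0]) stool();
translate([1498, 187, 0]) stool();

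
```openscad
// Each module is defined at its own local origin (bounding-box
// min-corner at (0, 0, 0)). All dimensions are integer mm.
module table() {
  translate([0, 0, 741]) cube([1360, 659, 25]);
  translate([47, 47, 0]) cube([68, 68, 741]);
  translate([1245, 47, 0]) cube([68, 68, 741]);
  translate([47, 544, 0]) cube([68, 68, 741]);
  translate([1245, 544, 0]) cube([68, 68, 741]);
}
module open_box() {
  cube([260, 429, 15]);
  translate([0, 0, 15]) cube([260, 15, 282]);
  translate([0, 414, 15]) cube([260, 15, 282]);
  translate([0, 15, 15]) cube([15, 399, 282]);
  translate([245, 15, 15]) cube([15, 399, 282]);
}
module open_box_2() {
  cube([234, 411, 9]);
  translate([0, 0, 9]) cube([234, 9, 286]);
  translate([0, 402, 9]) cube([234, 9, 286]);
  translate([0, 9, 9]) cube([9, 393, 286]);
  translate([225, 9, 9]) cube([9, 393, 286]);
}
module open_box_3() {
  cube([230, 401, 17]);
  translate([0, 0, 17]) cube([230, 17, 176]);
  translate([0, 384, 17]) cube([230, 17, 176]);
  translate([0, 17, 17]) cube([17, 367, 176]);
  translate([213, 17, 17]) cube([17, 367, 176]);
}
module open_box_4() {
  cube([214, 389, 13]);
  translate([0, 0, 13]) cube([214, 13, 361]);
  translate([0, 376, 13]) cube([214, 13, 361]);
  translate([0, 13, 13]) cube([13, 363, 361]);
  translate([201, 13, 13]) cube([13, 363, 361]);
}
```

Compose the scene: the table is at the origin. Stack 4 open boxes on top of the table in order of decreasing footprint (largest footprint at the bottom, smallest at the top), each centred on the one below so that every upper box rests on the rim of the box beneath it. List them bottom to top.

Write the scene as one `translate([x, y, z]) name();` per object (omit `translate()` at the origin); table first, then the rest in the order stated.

table();
translate([550, 115, 766]) open_box();
translate([563, 124, 1063]) open_box_2();
translate([565, 129, 1358]) open_box_3();
translate([573, 135, 1551]) open_box_4();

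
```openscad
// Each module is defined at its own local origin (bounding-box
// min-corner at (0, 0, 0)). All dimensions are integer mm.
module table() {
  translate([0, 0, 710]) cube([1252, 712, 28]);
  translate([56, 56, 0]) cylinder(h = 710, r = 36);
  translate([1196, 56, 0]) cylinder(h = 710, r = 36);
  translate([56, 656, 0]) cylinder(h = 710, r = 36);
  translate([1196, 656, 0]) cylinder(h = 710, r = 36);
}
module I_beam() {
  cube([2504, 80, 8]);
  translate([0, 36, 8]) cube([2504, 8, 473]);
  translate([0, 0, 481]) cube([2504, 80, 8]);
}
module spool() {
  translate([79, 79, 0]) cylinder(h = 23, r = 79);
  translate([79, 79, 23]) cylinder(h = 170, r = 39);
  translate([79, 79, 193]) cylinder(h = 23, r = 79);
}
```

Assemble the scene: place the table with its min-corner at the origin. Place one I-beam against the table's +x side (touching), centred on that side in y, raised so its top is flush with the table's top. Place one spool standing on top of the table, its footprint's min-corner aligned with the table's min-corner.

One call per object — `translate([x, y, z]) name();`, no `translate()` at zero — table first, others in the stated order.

table();
translate([1252, 316, 249]) I_beam();
translate([0, 0, 738]) spool();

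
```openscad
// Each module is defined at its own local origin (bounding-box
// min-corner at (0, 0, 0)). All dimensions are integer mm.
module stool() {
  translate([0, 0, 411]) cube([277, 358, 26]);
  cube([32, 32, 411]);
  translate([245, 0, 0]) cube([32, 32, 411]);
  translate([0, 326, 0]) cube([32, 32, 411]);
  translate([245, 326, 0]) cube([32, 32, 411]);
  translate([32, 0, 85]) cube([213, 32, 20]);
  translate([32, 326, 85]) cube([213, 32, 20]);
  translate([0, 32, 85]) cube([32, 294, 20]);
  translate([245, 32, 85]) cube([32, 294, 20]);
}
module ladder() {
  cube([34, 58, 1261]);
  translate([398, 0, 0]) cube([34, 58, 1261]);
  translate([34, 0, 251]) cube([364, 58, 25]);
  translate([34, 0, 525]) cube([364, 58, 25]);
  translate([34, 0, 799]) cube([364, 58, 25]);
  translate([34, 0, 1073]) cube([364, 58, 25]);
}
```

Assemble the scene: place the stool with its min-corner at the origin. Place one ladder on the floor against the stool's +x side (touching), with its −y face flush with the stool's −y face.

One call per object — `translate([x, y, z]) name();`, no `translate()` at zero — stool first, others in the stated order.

stool();
translate([277, 0, 0]) ladder();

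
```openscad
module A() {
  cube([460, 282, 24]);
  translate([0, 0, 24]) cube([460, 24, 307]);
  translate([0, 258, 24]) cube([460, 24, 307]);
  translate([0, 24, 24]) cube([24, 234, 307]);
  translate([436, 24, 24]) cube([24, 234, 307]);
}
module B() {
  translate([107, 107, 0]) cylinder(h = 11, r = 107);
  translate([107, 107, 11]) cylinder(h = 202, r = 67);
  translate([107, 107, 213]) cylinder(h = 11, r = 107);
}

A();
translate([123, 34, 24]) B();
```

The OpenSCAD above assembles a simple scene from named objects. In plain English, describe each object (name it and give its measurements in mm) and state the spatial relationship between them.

A is an open-topped rectangular box: outside dimensions 460×282×331 mm, with a uniform wall and base thickness of 24 mm. The base is a full 460×282 slab on the floor; four walls sit on top of the base. The front and back walls (the −y and +y sides) span the full width; the two side walls fit between them.

B is a spool: two coaxial disc flanges of radius 107 mm and thickness 11 mm, joined by a core cylinder of radius 67 mm and height 202 mm. The lower flange rests on z = 0 and the three cylinders share a vertical axis.

The spool sits inside the open box, centred.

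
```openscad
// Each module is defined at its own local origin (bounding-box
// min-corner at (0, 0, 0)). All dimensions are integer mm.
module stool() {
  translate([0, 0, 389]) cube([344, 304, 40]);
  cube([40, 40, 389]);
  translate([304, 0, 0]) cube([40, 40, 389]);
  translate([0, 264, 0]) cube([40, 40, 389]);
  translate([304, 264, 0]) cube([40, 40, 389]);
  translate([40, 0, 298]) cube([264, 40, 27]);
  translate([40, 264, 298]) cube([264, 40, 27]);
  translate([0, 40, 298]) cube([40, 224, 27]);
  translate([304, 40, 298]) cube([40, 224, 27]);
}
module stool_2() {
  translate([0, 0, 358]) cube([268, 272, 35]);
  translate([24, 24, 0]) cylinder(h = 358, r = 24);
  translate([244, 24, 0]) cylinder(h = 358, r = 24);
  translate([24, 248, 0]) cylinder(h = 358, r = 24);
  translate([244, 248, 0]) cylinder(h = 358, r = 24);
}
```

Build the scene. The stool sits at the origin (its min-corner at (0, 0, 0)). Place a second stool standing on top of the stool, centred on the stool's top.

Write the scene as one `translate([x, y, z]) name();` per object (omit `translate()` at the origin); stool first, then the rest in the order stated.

stool();
translate([38, 16, 429]) stool_2();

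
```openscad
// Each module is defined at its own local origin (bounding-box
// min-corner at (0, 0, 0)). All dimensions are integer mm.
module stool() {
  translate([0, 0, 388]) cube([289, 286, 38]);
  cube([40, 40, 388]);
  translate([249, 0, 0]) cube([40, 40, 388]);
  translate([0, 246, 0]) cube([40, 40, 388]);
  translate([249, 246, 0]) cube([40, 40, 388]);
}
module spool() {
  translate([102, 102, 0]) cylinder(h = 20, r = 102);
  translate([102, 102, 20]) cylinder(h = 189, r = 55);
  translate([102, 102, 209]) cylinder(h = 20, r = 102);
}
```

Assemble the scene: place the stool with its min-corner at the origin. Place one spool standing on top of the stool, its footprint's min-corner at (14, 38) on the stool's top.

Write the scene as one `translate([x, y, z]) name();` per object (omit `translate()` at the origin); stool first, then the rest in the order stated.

stool();
translate([14, 38, 426]) spool();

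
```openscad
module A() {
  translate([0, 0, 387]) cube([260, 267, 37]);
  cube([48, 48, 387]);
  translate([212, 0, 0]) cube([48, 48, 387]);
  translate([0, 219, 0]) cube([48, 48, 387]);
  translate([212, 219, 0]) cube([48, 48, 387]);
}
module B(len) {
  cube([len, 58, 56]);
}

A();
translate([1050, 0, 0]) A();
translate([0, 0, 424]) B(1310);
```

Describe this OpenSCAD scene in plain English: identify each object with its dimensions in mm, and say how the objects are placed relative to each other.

A is a simple wooden stool: a rectangular seat 260 mm (x) by 267 mm (y), 37 mm thick, top face at z = 424 mm, on four square legs, each 48×48 mm in cross-section. The legs rest on z = 0, each flush with a corner of the seat.

B is a rectangular beam 1310 mm long (x), 58 mm deep (y), 56 mm thick (z).

The beam spans the tops of two stools placed 790 mm apart, resting at z = 424 mm.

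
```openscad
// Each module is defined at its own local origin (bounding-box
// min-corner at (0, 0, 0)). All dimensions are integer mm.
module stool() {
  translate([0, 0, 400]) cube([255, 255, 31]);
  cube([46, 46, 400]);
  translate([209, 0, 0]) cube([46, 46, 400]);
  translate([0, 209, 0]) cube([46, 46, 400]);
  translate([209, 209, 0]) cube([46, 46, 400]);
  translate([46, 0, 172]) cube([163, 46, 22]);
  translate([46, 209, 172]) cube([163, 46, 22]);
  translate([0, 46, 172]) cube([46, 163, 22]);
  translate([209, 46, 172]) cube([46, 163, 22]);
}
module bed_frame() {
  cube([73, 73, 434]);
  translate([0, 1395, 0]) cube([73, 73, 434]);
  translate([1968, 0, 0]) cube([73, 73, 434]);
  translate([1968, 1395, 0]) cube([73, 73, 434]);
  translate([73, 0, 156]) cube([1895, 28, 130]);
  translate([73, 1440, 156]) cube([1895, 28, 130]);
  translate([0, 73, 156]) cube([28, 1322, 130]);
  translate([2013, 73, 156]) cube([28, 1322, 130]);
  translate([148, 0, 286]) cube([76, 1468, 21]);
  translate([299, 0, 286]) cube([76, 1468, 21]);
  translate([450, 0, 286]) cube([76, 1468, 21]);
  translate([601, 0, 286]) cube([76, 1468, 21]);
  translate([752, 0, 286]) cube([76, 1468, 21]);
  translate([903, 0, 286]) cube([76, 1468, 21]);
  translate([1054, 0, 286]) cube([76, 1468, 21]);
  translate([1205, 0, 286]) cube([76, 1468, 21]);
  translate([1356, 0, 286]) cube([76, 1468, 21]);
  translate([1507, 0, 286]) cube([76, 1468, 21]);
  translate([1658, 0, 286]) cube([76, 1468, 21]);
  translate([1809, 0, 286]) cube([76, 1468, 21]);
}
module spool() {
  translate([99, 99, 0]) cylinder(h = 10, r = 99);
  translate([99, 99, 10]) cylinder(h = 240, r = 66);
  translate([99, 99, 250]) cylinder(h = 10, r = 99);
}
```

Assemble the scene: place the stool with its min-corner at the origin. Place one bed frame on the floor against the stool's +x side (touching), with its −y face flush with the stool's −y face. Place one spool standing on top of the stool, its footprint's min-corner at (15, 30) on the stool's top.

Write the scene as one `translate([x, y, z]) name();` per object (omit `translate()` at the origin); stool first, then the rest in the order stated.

stool();
translate([255, 0, 0]) bed_frame();
translate([15, 30, 431]) spool();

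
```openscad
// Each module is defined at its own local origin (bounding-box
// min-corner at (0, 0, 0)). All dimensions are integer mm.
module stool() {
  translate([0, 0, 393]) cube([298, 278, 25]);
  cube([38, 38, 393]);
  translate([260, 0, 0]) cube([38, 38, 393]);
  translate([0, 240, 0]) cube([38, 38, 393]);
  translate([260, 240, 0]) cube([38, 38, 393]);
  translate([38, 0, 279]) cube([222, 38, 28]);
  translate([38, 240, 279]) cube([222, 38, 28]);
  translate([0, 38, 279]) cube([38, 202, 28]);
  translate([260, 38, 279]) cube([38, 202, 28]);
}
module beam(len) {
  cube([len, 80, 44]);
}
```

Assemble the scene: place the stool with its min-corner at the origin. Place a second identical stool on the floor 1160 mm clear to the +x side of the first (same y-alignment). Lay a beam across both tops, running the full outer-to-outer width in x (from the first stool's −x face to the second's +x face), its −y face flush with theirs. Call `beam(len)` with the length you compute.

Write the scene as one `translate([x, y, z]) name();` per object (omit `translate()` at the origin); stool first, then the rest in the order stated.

stool();
translate([1458, 0, 0]) stool();
translate([0, 0, 418]) beam(1756);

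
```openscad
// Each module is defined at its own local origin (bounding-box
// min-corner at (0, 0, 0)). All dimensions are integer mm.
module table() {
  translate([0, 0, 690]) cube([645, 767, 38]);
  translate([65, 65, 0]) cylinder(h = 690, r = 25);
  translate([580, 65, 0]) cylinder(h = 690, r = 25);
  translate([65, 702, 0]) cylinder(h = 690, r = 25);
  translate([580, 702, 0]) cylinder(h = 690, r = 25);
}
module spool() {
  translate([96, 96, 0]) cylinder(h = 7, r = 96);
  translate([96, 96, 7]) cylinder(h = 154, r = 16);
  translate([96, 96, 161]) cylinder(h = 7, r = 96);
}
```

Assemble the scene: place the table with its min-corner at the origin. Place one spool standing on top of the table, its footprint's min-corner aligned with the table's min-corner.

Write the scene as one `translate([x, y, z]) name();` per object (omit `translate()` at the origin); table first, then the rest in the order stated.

table();
translate([0, 0, 728]) spool();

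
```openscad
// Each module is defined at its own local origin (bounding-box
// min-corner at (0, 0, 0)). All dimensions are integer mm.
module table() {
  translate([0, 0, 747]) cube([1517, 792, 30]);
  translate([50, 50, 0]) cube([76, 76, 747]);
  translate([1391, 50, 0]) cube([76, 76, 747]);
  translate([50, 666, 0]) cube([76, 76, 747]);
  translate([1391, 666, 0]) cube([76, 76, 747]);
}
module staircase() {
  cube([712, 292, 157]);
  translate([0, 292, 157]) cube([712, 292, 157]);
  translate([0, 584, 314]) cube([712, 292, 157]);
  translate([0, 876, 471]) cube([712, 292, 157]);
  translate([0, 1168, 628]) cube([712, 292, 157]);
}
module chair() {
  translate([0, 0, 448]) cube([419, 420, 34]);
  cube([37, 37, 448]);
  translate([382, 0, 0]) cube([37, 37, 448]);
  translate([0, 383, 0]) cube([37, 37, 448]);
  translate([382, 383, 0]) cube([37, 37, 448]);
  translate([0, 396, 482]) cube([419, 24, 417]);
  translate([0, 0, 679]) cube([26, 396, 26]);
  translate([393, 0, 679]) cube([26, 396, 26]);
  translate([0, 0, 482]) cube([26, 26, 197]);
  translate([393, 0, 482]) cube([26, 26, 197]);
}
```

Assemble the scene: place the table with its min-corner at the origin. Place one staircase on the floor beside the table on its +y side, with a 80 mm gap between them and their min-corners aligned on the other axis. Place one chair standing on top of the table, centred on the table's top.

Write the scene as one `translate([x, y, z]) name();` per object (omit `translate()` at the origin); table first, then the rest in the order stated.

table();
translate([0, 872, 0]) staircase();
translate([549, 186, 777]) chair();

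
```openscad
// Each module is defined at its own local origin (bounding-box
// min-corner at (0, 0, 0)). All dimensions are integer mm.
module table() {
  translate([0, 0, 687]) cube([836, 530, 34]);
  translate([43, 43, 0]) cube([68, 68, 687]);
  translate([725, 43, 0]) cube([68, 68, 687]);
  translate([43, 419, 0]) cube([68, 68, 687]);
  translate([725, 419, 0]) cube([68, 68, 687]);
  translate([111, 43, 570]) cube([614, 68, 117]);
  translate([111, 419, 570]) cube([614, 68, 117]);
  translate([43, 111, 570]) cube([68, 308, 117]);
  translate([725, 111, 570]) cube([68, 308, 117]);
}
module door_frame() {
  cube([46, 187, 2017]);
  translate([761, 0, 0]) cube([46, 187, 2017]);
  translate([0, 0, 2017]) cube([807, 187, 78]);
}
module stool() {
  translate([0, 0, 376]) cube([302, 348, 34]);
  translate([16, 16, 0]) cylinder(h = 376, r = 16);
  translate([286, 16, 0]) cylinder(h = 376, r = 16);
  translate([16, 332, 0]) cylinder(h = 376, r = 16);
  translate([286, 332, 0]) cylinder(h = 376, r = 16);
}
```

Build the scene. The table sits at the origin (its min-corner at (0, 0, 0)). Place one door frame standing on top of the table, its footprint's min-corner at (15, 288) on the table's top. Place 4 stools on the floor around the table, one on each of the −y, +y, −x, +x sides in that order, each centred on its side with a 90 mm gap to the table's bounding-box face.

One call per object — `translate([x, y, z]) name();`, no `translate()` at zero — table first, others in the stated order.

table();
translate([15, 288, 721]) door_frame();
translate([267, -438, 0]) stool();
translate([267, 620, 0]) stool();
translate([-392, 91, 0]) stool();
translate([926, 91, 0]) stool();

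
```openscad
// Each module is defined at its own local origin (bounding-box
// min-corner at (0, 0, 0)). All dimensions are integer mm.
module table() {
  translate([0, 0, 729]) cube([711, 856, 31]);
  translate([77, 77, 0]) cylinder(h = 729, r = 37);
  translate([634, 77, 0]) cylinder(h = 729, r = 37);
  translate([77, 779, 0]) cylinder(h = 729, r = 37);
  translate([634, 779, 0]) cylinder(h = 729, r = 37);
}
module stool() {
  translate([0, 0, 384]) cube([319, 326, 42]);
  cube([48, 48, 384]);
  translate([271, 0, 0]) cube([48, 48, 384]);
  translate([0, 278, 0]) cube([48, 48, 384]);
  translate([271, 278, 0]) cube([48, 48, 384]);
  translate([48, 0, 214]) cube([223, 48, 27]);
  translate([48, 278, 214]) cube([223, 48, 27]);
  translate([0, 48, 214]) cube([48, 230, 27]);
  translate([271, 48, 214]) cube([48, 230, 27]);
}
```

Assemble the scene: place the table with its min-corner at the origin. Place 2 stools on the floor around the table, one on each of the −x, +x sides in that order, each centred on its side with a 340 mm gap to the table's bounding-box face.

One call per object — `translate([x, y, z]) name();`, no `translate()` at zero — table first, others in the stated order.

table();
translate([-659, 265, 0]) stool();
translate([1051, 265, 0]) stool();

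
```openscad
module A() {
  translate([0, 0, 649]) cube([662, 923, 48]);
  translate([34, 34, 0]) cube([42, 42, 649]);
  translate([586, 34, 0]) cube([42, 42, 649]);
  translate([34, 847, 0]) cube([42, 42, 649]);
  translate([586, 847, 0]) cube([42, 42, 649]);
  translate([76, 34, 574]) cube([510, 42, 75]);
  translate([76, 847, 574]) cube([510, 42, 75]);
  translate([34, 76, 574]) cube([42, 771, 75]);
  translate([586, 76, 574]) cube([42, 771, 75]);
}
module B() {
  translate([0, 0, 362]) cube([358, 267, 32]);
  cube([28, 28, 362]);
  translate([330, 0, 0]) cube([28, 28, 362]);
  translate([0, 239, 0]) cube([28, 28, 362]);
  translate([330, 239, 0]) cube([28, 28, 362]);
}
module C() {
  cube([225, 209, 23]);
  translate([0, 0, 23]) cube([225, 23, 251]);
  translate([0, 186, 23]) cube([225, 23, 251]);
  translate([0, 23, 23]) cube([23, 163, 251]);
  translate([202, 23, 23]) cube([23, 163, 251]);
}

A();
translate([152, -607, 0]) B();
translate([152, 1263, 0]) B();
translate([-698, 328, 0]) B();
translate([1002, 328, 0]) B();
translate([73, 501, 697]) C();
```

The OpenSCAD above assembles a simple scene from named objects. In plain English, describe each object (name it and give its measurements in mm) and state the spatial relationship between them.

A is a rectangular dining table. The top is 662×923×48 mm with its upper surface at z = 697 mm. It stands on four 42×42 mm square legs, each inset 34 mm from the nearest pair of top edges, running from the floor to the underside of the top. Four apron rails, 42 mm thick and 75 mm tall, run between adjacent legs with their top edges flush with the underside of the top and their outer faces flush with the legs' outer faces.

B is a four-legged stool. The seat is a 358×267×32 mm slab whose top surface is at z = 394 mm; four square legs, each 28×28 mm in cross-section, run from the floor (z = 0) to the underside of the seat, each flush with a corner of the seat.

C is an open storage box with external size 225×209×274 mm and wall thickness 23 mm (the base is also 23 mm thick). The base covers the whole footprint; the four walls stand on the base, with the y-facing walls full-width and the x-facing walls fitting between their inner faces.

Four stools sit around the table at the −y, +y, −x, +x sides. The open box is on top of the table.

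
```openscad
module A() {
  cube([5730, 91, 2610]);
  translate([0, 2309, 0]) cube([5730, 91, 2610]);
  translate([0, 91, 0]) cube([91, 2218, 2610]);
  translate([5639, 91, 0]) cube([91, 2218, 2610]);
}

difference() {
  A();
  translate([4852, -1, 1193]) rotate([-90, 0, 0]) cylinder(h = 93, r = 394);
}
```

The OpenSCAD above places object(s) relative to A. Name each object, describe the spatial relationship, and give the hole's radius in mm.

A is a house frame. The house frame has a circular hole through its front wall. The hole's radius is 394 mm.

The subtracted cylinder has r = 394 mm.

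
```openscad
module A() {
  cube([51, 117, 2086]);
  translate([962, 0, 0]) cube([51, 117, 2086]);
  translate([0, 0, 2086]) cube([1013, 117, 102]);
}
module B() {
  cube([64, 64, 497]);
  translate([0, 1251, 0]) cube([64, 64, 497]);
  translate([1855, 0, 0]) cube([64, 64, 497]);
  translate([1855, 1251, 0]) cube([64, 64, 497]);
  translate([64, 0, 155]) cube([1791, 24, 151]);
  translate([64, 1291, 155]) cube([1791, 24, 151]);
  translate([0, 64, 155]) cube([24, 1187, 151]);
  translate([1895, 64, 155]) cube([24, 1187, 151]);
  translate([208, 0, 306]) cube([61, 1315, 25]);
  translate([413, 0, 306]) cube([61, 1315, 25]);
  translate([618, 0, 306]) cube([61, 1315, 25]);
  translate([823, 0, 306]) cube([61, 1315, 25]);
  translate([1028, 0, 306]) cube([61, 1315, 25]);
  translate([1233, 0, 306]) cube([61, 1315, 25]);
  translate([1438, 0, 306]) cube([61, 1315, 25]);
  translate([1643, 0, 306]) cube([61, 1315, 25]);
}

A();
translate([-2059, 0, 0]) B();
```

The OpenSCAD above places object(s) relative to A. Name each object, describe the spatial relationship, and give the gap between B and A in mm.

A is a door frame. B is a bed frame. The bed frame is on the floor beside the door frame on its −x side. The gap between the bed frame and the door frame is 140 mm.

The bed frame's nearest face is 140 mm from the door frame's −x face.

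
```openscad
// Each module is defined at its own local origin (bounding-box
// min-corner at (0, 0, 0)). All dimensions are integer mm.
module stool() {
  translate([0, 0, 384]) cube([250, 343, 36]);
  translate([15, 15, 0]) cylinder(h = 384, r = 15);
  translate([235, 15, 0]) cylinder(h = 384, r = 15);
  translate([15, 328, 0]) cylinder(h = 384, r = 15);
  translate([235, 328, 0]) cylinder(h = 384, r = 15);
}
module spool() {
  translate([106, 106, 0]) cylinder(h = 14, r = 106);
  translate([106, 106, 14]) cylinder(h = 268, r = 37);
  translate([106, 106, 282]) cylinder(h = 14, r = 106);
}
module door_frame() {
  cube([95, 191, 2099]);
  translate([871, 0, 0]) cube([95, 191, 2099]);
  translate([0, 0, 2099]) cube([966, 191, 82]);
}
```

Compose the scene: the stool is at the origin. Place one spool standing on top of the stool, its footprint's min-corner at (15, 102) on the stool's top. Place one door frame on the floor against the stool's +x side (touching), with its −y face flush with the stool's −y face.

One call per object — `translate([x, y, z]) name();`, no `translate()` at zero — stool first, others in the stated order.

stool();
translate([15, 102, 420]) spool();
translate([250, 0, 0]) door_frame();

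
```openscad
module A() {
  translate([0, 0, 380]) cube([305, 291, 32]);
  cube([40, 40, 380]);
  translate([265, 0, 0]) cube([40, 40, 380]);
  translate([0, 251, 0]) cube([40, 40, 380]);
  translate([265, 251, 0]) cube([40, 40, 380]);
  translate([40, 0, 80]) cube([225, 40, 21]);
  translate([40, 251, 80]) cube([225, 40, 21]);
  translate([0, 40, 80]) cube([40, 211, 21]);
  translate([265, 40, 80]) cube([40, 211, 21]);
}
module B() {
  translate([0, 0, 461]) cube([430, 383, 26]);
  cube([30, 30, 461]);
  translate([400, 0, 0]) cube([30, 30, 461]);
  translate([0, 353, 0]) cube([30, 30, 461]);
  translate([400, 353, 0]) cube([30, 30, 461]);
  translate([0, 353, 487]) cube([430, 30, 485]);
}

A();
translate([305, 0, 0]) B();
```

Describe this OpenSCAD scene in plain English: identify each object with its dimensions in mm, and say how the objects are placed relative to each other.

A is a four-legged stool. The seat is 305×291 mm, 32 mm thick, top at z = 412 mm. It stands on four square legs, each 40×40 mm in cross-section, from z = 0 to the seat underside, each flush with a corner of the seat. Four stretchers, 40 mm wide and 21 mm tall, connect adjacent legs with their undersides at z = 80 mm, each running between the inner faces of the legs it joins and aligned with the legs' outer faces on the other axis.

B is a chair. The seat is a 430×383×26 mm slab with its top at z = 487 mm, on four 30×30 mm corner legs (flush with the seat edges, standing on z = 0). A flat backrest 30 mm thick, 485 mm tall, spans the full seat width and rises from the seat top along its +y edge, rear face flush with the rear of the seat.

The chair is against the stool's +x side, with their −y faces flush.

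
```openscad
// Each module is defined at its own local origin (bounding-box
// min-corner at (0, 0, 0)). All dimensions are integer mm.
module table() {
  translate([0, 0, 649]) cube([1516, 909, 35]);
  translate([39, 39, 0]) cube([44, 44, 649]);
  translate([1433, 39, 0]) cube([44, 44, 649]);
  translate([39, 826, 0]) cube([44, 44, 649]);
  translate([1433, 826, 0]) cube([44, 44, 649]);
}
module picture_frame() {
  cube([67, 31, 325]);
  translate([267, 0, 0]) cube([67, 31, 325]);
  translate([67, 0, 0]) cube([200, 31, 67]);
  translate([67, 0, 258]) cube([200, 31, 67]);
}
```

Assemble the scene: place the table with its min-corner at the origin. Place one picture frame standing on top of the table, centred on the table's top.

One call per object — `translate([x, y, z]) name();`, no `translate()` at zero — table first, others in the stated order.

table();
translate([591, 439, 684]) picture_frame();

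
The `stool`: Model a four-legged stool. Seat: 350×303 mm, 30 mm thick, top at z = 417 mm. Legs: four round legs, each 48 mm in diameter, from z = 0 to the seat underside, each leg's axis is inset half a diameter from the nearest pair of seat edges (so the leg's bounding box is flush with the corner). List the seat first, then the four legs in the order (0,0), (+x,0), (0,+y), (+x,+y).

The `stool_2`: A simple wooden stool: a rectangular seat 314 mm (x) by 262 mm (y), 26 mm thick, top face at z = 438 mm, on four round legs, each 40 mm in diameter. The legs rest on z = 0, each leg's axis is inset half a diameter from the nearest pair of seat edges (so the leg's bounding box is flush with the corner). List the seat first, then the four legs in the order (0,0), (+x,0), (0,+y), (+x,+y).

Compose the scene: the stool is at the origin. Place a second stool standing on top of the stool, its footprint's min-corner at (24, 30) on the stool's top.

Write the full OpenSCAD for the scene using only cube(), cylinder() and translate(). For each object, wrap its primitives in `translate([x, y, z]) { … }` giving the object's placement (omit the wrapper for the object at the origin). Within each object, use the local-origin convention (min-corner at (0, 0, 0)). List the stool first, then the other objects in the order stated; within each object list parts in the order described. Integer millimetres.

translate([0, 0, 387]) cube([350, 303, 30]);
translate([24, 24, 0]) cylinder(h = 387, r = 24);
translate([326, 24, 0]) cylinder(h = 387, r = 24);
translate([24, 279, 0]) cylinder(h = 387, r = 24);
translate([326, 279, 0]) cylinder(h = 387, r = 24);
translate([24, 30, 417]) {
  translate([0, 0, 412]) cube([314, 262, 26]);
  translate([20, 20, 0]) cylinder(h = 412, r = 20);
  translate([294, 20, 0]) cylinder(h = 412, r = 20);
  translate([20, 242, 0]) cylinder(h = 412, r = 20);
  translate([294, 242, 0]) cylinder(h = 412, r = 20);
}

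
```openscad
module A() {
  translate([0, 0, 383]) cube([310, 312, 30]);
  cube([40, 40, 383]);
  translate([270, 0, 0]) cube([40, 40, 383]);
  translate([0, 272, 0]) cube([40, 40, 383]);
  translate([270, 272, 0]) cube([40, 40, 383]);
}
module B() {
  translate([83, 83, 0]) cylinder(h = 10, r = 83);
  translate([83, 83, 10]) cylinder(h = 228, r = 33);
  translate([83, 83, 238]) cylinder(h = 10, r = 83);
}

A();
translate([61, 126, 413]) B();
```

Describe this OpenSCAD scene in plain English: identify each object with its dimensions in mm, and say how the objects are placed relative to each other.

A is a simple wooden stool: a rectangular seat 310 mm (x) by 312 mm (y), 30 mm thick, top face at z = 413 mm, on four square legs, each 40×40 mm in cross-section. The legs rest on z = 0, each flush with a corner of the seat.

B is a spool: two coaxial disc flanges of radius 83 mm and thickness 10 mm, joined by a core cylinder of radius 33 mm and height 228 mm. The lower flange rests on z = 0 and the three cylinders share a vertical axis.

The spool is on top of the stool.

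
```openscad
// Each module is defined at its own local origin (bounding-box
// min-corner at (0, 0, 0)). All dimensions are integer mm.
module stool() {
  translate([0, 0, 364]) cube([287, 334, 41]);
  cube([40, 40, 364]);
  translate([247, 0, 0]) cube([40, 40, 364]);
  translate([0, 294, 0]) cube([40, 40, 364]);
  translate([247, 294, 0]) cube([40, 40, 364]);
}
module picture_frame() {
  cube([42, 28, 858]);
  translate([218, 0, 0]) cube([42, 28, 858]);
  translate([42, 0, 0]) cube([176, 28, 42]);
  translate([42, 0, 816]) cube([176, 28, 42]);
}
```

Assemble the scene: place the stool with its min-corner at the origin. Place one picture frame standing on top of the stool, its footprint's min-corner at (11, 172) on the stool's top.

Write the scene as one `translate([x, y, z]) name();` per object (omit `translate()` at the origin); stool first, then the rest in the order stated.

stool();
translate([11, 172, 405]) picture_frame();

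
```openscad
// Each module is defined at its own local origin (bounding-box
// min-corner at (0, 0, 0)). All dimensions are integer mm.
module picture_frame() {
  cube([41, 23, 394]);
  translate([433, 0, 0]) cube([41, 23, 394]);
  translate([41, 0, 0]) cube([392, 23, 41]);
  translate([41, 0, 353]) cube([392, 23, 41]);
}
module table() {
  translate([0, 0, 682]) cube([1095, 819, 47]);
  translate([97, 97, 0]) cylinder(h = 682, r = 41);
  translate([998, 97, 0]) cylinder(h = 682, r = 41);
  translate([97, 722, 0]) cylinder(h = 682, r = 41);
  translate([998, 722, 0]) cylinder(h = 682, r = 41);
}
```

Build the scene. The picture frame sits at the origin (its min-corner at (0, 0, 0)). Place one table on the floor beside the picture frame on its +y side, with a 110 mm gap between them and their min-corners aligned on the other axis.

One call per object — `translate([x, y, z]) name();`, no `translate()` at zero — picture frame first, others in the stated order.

picture_frame();
translate([0, 133, 0]) table();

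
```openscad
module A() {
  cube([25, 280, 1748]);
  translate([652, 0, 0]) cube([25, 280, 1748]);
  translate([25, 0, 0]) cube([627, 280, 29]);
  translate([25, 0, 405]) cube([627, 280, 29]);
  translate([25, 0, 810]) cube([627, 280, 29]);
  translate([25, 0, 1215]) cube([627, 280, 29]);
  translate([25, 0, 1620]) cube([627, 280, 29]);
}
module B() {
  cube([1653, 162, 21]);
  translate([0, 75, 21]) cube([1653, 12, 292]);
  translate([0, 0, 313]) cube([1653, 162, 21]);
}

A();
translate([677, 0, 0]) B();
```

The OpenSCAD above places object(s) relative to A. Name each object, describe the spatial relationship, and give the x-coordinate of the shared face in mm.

The bookshelf's +x face and the I-beam's −x face are both at x = 677 mm.

A is a bookshelf. B is an I-beam. The I-beam is against the bookshelf's +x side, with their −y faces flush. The x-coordinate of the shared face is 677 mm.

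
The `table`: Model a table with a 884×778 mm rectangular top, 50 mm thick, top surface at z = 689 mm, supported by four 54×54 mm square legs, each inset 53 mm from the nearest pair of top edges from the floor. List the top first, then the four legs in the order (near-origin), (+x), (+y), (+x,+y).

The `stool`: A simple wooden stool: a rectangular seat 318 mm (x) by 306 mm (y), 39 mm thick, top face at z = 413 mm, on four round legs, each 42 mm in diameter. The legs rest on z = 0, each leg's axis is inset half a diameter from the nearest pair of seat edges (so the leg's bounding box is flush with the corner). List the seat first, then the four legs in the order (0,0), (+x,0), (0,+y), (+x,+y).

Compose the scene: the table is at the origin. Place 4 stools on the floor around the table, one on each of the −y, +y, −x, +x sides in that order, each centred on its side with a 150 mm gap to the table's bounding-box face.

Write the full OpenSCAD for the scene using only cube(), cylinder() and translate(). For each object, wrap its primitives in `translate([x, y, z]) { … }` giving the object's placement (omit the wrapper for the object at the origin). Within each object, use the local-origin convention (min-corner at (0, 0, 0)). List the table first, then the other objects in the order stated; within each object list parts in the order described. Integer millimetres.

translate([0, 0, 639]) cube([884, 778, 50]);
translate([53, 53, 0]) cube([54, 54, 639]);
translate([777, 53, 0]) cube([54, 54, 639]);
translate([53, 671, 0]) cube([54, 54, 639]);
translate([777, 671, 0]) cube([54, 54, 639]);
translate([283, -456, 0]) {
  translate([0, 0, 374]) cube([318, 306, 39]);
  translate([21, 21, 0]) cylinder(h = 374, r = 21);
  translate([297, 21, 0]) cylinder(h = 374, r = 21);
  translate([21, 285, 0]) cylinder(h = 374, r = 21);
  translate([297, 285, 0]) cylinder(h = 374, r = 21);
}
translate([283, 928, 0]) {
  translate([0, 0, 374]) cube([318, 306, 39]);
  translate([21, 21, 0]) cylinder(h = 374, r = 21);
  translate([297, 21, 0]) cylinder(h = 374, r = 21);
  translate([21, 285, 0]) cylinder(h = 374, r = 21);
  translate([297, 285, 0]) cylinder(h = 374, r = 21);
}
translate([-468, 236, 0]) {
  translate([0, 0, 374]) cube([318, 306, 39]);
  translate([21, 21, 0]) cylinder(h = 374, r = 21);
  translate([297, 21, 0]) cylinder(h = 374, r = 21);
  translate([21, 285, 0]) cylinder(h = 374, r = 21);
  translate([297, 285, 0]) cylinder(h = 374, r = 21);
}
translate([1034, 236, 0]) {
  translate([0, 0, 374]) cube([318, 306, 39]);
  translate([21, 21, 0]) cylinder(h = 374, r = 21);
  translate([297, 21, 0]) cylinder(h = 374, r = 21);
  translate([21, 285, 0]) cylinder(h = 374, r = 21);
  translate([297, 285, 0]) cylinder(h = 374, r = 21);
}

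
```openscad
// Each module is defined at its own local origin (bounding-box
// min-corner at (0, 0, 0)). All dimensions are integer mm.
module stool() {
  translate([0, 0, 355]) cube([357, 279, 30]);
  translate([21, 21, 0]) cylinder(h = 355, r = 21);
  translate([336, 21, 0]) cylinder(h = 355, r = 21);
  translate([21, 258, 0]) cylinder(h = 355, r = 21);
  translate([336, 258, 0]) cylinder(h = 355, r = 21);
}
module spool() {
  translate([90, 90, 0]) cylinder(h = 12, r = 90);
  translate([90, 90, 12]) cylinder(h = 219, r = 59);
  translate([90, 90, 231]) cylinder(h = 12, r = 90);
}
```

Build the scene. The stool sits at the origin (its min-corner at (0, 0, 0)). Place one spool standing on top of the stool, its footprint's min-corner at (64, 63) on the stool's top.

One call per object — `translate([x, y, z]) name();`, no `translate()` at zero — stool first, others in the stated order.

stool();
translate([64, 63, 385]) spool();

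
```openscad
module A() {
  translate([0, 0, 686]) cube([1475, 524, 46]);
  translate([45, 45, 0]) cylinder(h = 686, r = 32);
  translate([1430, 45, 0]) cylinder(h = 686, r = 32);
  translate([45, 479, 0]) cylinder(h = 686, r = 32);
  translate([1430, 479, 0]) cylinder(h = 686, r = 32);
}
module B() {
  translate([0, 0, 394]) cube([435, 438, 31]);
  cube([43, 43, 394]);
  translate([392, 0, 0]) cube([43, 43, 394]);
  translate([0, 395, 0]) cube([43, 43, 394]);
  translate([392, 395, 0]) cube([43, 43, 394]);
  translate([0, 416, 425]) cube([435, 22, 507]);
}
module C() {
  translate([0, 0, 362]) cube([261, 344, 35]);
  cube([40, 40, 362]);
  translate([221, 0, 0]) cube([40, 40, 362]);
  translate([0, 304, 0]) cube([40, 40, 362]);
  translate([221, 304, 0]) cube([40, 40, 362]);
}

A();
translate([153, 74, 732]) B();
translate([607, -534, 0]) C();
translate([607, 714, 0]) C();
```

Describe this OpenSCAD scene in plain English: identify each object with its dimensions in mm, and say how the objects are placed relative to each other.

A is a table: top 1475 mm (x) × 524 mm (y), 46 mm thick, upper face at z = 732 mm, on four round legs of 64 mm diameter, each leg's bounding box inset 13 mm from the nearest pair of top edges, running from z = 0 to the bottom of the top.

B is a chair: 435×438 mm seat, 31 mm thick, top at z = 425 mm, on four 43 mm square corner legs flush with the seat edges. A 22 mm thick backrest slab spans the full seat width, extending 507 mm above the seat top, its back face flush with the seat's +y edge.

C is a four-legged stool. The seat is a 261×344×35 mm slab whose top surface is at z = 397 mm; four square legs, each 40×40 mm in cross-section, run from the floor (z = 0) to the underside of the seat, each flush with a corner of the seat.

The chair is on top of the table. Two stools sit around the table at the −y, +y sides.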